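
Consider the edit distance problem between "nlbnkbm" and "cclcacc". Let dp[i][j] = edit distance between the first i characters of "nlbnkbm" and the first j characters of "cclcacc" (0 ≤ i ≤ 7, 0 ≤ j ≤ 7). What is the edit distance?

7

   ''  c  c  l  c  a  c  c
''  0  1  2  3  4  5  6  7
 n  1  1  2  3  4  5  6  7
 l  2  2  2  2  3  4  5  6
 b  3  3  3  3  3  4  5  6
 n  4  4  4  4  4  4  5  6
 k  5  5  5  5  5  5  5  6
 b  6  6  6  6  6  6  6  6
 m  7  7  7  7  7  7  7  7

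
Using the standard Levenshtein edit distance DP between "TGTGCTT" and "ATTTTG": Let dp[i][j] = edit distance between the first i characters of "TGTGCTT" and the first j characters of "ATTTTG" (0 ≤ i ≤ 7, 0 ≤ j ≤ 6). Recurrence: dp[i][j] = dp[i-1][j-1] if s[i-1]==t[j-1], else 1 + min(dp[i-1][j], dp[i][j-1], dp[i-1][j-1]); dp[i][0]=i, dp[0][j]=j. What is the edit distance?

   ''  A  T  T  T  T  G
''  0  1  2  3  4  5  6
 T  1  1  1  2  3  4  5
 G  2  2  2  2  3  4  4
 T  3  3  2  2  2  3  4
 G  4  4  3  3  3  3  3
 C  5  5  4  4  4  4  4
 T  6  6  5  4  4  4  5
 T  7  7  6  5  4  4  5

5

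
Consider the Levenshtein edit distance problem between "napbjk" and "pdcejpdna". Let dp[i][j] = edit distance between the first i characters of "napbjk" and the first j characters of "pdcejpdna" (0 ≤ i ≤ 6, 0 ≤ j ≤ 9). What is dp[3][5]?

   ''  p  d  c  e  j  p  d  n  a
''  0  1  2  3  4  5  6  7  8  9
 n  1  1  2  3  4  5  6  7  7  8
 a  2  2  2  3  4  5  6  7  8  7
 p  3  2  3  3  4  5  5  6  7  8
 b  4  3  3  4  4  5  6  6  7  8
 j  5  4  4  4  5  4  5  6  7  8
 k  6  5  5  5  5  5  5  6  7  8

5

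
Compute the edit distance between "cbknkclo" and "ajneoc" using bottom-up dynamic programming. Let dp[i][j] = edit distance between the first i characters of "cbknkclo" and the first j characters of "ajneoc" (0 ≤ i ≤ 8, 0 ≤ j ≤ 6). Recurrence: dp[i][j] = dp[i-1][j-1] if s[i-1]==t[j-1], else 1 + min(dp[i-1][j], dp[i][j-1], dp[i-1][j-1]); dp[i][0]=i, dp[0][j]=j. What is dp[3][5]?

5

   ''  a  j  n  e  o  c
''  0  1  2  3  4  5  6
 c  1  1  2  3  4  5  5
 b  2  2  2  3  4  5  6
 k  3  3  3  3  4  5  6
 n  4  4  4  3  4  5  6
 k  5  5  5  4  4  5  6
 c  6  6  6  5  5  5  5
 l  7  7  7  6  6  6  6
 o  8  8  8  7  7  6  7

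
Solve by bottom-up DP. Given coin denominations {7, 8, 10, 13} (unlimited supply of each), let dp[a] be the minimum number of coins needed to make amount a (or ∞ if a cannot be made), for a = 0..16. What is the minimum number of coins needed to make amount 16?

2

 a  0  1  2  3  4  5  6  7  8  9 10 11 12 13 14 15 16
dp  0  -  -  -  -  -  -  1  1  -  1  -  -  1  2  2  2
(- denotes ∞ / unreachable)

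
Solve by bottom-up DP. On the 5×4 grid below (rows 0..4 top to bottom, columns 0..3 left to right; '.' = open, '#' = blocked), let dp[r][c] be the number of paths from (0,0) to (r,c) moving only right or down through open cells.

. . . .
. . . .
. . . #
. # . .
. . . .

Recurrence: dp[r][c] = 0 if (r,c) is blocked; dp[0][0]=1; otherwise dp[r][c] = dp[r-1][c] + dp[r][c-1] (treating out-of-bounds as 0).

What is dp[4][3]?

13

r\c   0   1   2   3
  0   1   1   1   1
  1   1   2   3   4
  2   1   3   6   0
  3   1   0   6   6
  4   1   1   7  13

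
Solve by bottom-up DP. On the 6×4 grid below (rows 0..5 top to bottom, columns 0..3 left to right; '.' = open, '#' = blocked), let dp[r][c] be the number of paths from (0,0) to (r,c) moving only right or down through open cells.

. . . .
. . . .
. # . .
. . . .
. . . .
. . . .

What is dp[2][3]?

r\c   0   1   2   3
  0   1   1   1   1
  1   1   2   3   4
  2   1   0   3   7
  3   1   1   4  11
  4   1   2   6  17
  5   1   3   9  26

7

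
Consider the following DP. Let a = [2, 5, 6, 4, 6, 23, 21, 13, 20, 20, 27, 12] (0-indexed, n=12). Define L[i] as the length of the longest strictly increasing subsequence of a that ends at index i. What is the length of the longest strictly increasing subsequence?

   i    0    1    2    3    4    5    6    7    8    9   10   11
a[i]    2    5    6    4    6   23   21   13   20   20   27   12
L[i]    1    2    3    2    3    4    4    4    5    5    6    4

6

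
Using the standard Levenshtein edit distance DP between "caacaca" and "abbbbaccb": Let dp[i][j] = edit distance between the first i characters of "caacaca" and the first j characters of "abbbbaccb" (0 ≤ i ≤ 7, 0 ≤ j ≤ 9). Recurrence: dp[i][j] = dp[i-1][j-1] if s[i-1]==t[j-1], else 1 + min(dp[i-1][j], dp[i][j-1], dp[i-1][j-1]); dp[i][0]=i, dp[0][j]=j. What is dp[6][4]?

   ''  a  b  b  b  b  a  c  c  b
''  0  1  2  3  4  5  6  7  8  9
 c  1  1  2  3  4  5  6  6  7  8
 a  2  1  2  3  4  5  5  6  7  8
 a  3  2  2  3  4  5  5  6  7  8
 c  4  3  3  3  4  5  6  5  6  7
 a  5  4  4  4  4  5  5  6  6  7
 c  6  5  5  5  5  5  6  5  6  7
 a  7  6  6  6  6  6  5  6  6  7

5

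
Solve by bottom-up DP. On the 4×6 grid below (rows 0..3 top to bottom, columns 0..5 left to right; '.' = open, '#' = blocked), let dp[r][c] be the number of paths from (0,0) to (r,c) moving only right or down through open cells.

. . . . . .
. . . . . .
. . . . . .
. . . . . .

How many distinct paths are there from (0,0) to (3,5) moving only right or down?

r\c   0   1   2   3   4   5
  0   1   1   1   1   1   1
  1   1   2   3   4   5   6
  2   1   3   6  10  15  21
  3   1   4  10  20  35  56

56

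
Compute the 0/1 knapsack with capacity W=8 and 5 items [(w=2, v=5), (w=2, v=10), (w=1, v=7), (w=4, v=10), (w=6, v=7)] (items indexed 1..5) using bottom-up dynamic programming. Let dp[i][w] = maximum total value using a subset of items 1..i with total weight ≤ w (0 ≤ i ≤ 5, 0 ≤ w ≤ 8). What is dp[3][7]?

22

i\w   0   1   2   3   4   5   6   7   8
  0   0   0   0   0   0   0   0   0   0
  1   0   0   5   5   5   5   5   5   5
  2   0   0  10  10  15  15  15  15  15
  3   0   7  10  17  17  22  22  22  22
  4   0   7  10  17  17  22  22  27  27
  5   0   7  10  17  17  22  22  27  27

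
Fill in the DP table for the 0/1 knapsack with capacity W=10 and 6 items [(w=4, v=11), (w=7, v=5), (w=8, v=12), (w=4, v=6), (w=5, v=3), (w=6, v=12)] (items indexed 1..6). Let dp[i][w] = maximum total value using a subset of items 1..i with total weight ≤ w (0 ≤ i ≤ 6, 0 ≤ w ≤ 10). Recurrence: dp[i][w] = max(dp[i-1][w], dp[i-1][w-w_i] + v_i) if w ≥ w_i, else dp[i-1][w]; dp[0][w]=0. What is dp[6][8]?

i\w   0   1   2   3   4   5   6   7   8   9  10
  0   0   0   0   0   0   0   0   0   0   0   0
  1   0   0   0   0  11  11  11  11  11  11  11
  2   0   0   0   0  11  11  11  11  11  11  11
  3   0   0   0   0  11  11  11  11  12  12  12
  4   0   0   0   0  11  11  11  11  17  17  17
  5   0   0   0   0  11  11  11  11  17  17  17
  6   0   0   0   0  11  11  12  12  17  17  23

17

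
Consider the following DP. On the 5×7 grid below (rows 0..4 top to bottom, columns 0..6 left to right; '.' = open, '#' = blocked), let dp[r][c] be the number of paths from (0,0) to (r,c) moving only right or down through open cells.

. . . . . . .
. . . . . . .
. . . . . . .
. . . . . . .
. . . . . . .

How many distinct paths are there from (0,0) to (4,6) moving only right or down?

r\c   0   1   2   3   4   5   6
  0   1   1   1   1   1   1   1
  1   1   2   3   4   5   6   7
  2   1   3   6  10  15  21  28
  3   1   4  10  20  35  56  84
  4   1   5  15  35  70 126 210

210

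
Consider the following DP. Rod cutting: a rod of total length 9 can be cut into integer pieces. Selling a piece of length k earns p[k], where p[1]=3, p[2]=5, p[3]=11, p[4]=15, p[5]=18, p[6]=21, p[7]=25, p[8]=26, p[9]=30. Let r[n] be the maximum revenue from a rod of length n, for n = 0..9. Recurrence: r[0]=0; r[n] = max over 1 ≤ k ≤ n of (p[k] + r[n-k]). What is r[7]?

26

   n    0    1    2    3    4    5    6    7    8    9
r[n]    0    3    6   11   15   18   22   26   30   33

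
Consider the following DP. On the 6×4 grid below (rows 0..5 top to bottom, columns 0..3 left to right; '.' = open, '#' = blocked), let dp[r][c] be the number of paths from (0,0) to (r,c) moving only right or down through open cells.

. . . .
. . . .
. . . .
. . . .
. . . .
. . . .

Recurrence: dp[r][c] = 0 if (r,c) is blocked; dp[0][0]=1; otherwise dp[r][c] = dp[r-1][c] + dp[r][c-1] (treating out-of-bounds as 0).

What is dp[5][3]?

56

r\c   0   1   2   3
  0   1   1   1   1
  1   1   2   3   4
  2   1   3   6  10
  3   1   4  10  20
  4   1   5  15  35
  5   1   6  21  56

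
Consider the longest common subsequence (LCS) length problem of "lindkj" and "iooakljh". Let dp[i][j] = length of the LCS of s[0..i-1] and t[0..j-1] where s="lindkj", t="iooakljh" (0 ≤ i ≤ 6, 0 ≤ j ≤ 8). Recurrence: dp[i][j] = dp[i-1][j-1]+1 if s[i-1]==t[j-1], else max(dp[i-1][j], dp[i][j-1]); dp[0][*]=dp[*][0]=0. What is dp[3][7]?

   ''  i  o  o  a  k  l  j  h
''  0  0  0  0  0  0  0  0  0
 l  0  0  0  0  0  0  1  1  1
 i  0  1  1  1  1  1  1  1  1
 n  0  1  1  1  1  1  1  1  1
 d  0  1  1  1  1  1  1  1  1
 k  0  1  1  1  1  2  2  2  2
 j  0  1  1  1  1  2  2  3  3

1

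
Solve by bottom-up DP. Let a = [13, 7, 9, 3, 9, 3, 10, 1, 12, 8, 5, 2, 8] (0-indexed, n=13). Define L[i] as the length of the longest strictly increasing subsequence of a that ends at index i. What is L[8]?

4

   i    0    1    2    3    4    5    6    7    8    9   10   11   12
a[i]   13    7    9    3    9    3   10    1   12    8    5    2    8
L[i]    1    1    2    1    2    1    3    1    4    2    2    2    3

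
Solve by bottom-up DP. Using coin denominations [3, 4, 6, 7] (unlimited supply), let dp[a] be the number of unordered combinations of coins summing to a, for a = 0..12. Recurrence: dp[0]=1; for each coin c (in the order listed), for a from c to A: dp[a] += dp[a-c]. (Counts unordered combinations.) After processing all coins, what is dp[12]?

4

after  coin     0     1     2     3     4     5     6     7     8     9    10    11    12
          3     1     0     0     1     0     0     1     0     0     1     0     0     1
          4     1     0     0     1     1     0     1     1     1     1     1     1     2
          6     1     0     0     1     1     0     2     1     1     2     2     1     4
          7     1     0     0     1     1     0     2     2     1     2     3     2     4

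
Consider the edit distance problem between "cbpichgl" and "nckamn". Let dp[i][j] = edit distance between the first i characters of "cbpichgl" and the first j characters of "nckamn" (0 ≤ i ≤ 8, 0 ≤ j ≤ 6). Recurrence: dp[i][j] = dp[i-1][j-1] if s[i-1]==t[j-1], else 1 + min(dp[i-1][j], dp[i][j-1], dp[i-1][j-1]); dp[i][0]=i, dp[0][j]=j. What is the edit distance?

   ''  n  c  k  a  m  n
''  0  1  2  3  4  5  6
 c  1  1  1  2  3  4  5
 b  2  2  2  2  3  4  5
 p  3  3  3  3  3  4  5
 i  4  4  4  4  4  4  5
 c  5  5  4  5  5  5  5
 h  6  6  5  5  6  6  6
 g  7  7  6  6  6  7  7
 l  8  8  7  7  7  7  8

8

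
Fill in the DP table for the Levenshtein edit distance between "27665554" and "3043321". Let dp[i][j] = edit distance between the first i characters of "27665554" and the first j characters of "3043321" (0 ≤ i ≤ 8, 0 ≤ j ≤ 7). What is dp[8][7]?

   ''  3  0  4  3  3  2  1
''  0  1  2  3  4  5  6  7
 2  1  1  2  3  4  5  5  6
 7  2  2  2  3  4  5  6  6
 6  3  3  3  3  4  5  6  7
 6  4  4  4  4  4  5  6  7
 5  5  5  5  5  5  5  6  7
 5  6  6  6  6  6  6  6  7
 5  7  7  7  7  7  7  7  7
 4  8  8  8  7  8  8  8  8

8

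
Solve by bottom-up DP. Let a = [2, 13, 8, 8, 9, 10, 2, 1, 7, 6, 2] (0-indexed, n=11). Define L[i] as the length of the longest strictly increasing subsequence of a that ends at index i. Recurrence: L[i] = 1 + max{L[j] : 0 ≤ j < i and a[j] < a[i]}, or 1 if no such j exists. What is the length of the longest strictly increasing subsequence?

   i    0    1    2    3    4    5    6    7    8    9   10
a[i]    2   13    8    8    9   10    2    1    7    6    2
L[i]    1    2    2    2    3    4    1    1    2    2    2

4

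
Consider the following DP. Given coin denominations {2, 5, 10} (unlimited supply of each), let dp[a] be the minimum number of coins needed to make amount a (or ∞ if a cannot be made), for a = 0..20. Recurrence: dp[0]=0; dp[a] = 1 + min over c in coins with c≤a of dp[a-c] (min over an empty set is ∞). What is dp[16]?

4

 a  0  1  2  3  4  5  6  7  8  9 10 11 12 13 14 15 16 17 18 19 20
dp  0  -  1  -  2  1  3  2  4  3  1  4  2  5  3  2  4  3  5  4  2
(- denotes ∞ / unreachable)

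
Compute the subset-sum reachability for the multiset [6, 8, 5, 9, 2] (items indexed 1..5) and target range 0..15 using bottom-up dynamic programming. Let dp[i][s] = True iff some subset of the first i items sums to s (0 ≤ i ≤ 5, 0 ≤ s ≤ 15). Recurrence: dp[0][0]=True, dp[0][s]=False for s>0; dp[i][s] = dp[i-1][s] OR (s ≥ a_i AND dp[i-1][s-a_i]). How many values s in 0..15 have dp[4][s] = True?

9

i\s   0   1   2   3   4   5   6   7   8   9  10  11  12  13  14  15
  0   T   F   F   F   F   F   F   F   F   F   F   F   F   F   F   F
  1   T   F   F   F   F   F   T   F   F   F   F   F   F   F   F   F
  2   T   F   F   F   F   F   T   F   T   F   F   F   F   F   T   F
  3   T   F   F   F   F   T   T   F   T   F   F   T   F   T   T   F
  4   T   F   F   F   F   T   T   F   T   T   F   T   F   T   T   T
  5   T   F   T   F   F   T   T   T   T   T   T   T   F   T   T   T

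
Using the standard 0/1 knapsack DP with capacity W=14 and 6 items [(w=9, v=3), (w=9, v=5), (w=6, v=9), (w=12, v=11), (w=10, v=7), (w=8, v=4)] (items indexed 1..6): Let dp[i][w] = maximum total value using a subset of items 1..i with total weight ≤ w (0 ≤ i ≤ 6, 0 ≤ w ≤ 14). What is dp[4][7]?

9

i\w   0   1   2   3   4   5   6   7   8   9  10  11  12  13  14
  0   0   0   0   0   0   0   0   0   0   0   0   0   0   0   0
  1   0   0   0   0   0   0   0   0   0   3   3   3   3   3   3
  2   0   0   0   0   0   0   0   0   0   5   5   5   5   5   5
  3   0   0   0   0   0   0   9   9   9   9   9   9   9   9   9
  4   0   0   0   0   0   0   9   9   9   9   9   9  11  11  11
  5   0   0   0   0   0   0   9   9   9   9   9   9  11  11  11
  6   0   0   0   0   0   0   9   9   9   9   9   9  11  11  13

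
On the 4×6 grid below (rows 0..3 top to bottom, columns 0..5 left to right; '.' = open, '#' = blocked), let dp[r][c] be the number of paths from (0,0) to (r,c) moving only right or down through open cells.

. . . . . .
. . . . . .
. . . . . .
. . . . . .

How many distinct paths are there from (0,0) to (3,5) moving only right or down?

r\c   0   1   2   3   4   5
  0   1   1   1   1   1   1
  1   1   2   3   4   5   6
  2   1   3   6  10  15  21
  3   1   4  10  20  35  56

56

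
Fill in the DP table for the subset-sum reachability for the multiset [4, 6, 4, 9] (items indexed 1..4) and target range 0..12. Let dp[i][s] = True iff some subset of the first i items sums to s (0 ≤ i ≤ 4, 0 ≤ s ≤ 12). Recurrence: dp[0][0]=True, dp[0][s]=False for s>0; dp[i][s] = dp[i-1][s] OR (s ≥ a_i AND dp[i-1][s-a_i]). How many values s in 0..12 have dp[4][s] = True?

i\s   0   1   2   3   4   5   6   7   8   9  10  11  12
  0   T   F   F   F   F   F   F   F   F   F   F   F   F
  1   T   F   F   F   T   F   F   F   F   F   F   F   F
  2   T   F   F   F   T   F   T   F   F   F   T   F   F
  3   T   F   F   F   T   F   T   F   T   F   T   F   F
  4   T   F   F   F   T   F   T   F   T   T   T   F   F

6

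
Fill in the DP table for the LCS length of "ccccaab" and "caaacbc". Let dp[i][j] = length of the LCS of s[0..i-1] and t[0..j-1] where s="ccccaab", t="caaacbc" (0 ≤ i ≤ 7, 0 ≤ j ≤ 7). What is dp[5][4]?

   ''  c  a  a  a  c  b  c
''  0  0  0  0  0  0  0  0
 c  0  1  1  1  1  1  1  1
 c  0  1  1  1  1  2  2  2
 c  0  1  1  1  1  2  2  3
 c  0  1  1  1  1  2  2  3
 a  0  1  2  2  2  2  2  3
 a  0  1  2  3  3  3  3  3
 b  0  1  2  3  3  3  4  4

2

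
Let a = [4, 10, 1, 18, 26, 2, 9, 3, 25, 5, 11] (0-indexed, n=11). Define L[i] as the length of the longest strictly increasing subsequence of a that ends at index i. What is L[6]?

   i    0    1    2    3    4    5    6    7    8    9   10
a[i]    4   10    1   18   26    2    9    3   25    5   11
L[i]    1    2    1    3    4    2    3    3    4    4    5

3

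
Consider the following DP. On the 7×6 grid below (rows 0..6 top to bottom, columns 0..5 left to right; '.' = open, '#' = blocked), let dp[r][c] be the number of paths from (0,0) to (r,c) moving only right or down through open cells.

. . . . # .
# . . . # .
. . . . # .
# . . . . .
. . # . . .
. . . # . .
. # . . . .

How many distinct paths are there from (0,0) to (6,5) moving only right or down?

r\c   0   1   2   3   4   5
  0   1   1   1   1   0   0
  1   0   1   2   3   0   0
  2   0   1   3   6   0   0
  3   0   1   4  10  10  10
  4   0   1   0  10  20  30
  5   0   1   1   0  20  50
  6   0   0   1   1  21  71

71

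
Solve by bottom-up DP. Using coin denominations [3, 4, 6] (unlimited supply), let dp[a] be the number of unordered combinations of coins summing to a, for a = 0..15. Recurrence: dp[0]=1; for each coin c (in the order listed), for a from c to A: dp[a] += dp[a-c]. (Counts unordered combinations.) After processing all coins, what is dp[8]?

after  coin     0     1     2     3     4     5     6     7     8     9    10    11    12    13    14    15
          3     1     0     0     1     0     0     1     0     0     1     0     0     1     0     0     1
          4     1     0     0     1     1     0     1     1     1     1     1     1     2     1     1     2
          6     1     0     0     1     1     0     2     1     1     2     2     1     4     2     2     4

1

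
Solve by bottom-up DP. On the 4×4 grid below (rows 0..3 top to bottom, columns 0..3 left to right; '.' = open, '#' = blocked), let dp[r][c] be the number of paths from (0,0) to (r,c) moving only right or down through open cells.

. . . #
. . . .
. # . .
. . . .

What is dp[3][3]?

r\c   0   1   2   3
  0   1   1   1   0
  1   1   2   3   3
  2   1   0   3   6
  3   1   1   4  10

10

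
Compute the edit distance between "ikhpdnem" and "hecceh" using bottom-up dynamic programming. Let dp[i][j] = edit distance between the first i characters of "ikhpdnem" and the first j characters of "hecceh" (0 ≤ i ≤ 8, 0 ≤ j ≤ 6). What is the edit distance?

6

   ''  h  e  c  c  e  h
''  0  1  2  3  4  5  6
 i  1  1  2  3  4  5  6
 k  2  2  2  3  4  5  6
 h  3  2  3  3  4  5  5
 p  4  3  3  4  4  5  6
 d  5  4  4  4  5  5  6
 n  6  5  5  5  5  6  6
 e  7  6  5  6  6  5  6
 m  8  7  6  6  7  6  6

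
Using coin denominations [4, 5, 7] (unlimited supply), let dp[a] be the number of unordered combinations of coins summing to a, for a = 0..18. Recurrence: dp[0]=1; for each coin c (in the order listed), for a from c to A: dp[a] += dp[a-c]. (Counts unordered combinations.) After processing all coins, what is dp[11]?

1

after  coin     0     1     2     3     4     5     6     7     8     9    10    11    12    13    14    15    16    17    18
          4     1     0     0     0     1     0     0     0     1     0     0     0     1     0     0     0     1     0     0
          5     1     0     0     0     1     1     0     0     1     1     1     0     1     1     1     1     1     1     1
          7     1     0     0     0     1     1     0     1     1     1     1     1     2     1     2     2     2     2     2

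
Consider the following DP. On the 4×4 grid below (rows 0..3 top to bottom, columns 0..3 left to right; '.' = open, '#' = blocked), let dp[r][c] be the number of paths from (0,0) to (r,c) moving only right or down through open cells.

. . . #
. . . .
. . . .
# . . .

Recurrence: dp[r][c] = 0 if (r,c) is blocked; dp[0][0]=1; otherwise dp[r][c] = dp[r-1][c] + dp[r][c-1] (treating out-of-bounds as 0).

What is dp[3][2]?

r\c   0   1   2   3
  0   1   1   1   0
  1   1   2   3   3
  2   1   3   6   9
  3   0   3   9  18

9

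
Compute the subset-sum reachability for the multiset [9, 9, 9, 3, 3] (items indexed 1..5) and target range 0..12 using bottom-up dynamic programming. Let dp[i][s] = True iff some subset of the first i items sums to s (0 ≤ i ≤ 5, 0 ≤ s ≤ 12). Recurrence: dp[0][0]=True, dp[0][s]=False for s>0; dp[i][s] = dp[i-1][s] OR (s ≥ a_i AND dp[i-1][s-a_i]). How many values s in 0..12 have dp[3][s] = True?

2

i\s   0   1   2   3   4   5   6   7   8   9  10  11  12
  0   T   F   F   F   F   F   F   F   F   F   F   F   F
  1   T   F   F   F   F   F   F   F   F   T   F   F   F
  2   T   F   F   F   F   F   F   F   F   T   F   F   F
  3   T   F   F   F   F   F   F   F   F   T   F   F   F
  4   T   F   F   T   F   F   F   F   F   T   F   F   T
  5   T   F   F   T   F   F   T   F   F   T   F   F   T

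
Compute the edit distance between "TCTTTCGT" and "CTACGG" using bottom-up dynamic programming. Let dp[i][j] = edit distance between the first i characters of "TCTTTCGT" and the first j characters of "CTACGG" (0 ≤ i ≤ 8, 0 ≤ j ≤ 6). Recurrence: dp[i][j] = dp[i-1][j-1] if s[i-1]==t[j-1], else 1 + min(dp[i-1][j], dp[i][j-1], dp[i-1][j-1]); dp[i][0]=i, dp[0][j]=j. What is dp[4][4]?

   ''  C  T  A  C  G  G
''  0  1  2  3  4  5  6
 T  1  1  1  2  3  4  5
 C  2  1  2  2  2  3  4
 T  3  2  1  2  3  3  4
 T  4  3  2  2  3  4  4
 T  5  4  3  3  3  4  5
 C  6  5  4  4  3  4  5
 G  7  6  5  5  4  3  4
 T  8  7  6  6  5  4  4

3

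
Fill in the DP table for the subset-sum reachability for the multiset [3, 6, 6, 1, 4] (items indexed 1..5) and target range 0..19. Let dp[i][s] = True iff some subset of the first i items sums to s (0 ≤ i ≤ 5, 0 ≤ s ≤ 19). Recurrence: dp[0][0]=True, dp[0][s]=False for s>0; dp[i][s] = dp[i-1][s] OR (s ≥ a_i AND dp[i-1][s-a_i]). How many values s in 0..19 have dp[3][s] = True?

6

i\s   0   1   2   3   4   5   6   7   8   9  10  11  12  13  14  15  16  17  18  19
  0   T   F   F   F   F   F   F   F   F   F   F   F   F   F   F   F   F   F   F   F
  1   T   F   F   T   F   F   F   F   F   F   F   F   F   F   F   F   F   F   F   F
  2   T   F   F   T   F   F   T   F   F   T   F   F   F   F   F   F   F   F   F   F
  3   T   F   F   T   F   F   T   F   F   T   F   F   T   F   F   T   F   F   F   F
  4   T   T   F   T   T   F   T   T   F   T   T   F   T   T   F   T   T   F   F   F
  5   T   T   F   T   T   T   T   T   T   T   T   T   T   T   T   T   T   T   F   T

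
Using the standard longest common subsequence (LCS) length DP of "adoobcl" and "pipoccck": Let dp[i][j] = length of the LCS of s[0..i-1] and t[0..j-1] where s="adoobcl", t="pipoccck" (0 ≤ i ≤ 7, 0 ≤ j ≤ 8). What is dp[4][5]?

   ''  p  i  p  o  c  c  c  k
''  0  0  0  0  0  0  0  0  0
 a  0  0  0  0  0  0  0  0  0
 d  0  0  0  0  0  0  0  0  0
 o  0  0  0  0  1  1  1  1  1
 o  0  0  0  0  1  1  1  1  1
 b  0  0  0  0  1  1  1  1  1
 c  0  0  0  0  1  2  2  2  2
 l  0  0  0  0  1  2  2  2  2

1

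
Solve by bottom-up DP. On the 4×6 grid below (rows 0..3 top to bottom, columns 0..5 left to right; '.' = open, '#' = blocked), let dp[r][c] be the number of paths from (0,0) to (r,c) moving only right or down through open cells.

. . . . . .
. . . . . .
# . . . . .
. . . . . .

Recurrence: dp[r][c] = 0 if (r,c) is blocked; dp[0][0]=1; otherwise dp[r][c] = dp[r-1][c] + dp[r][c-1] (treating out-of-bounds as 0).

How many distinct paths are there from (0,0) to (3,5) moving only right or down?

50

r\c   0   1   2   3   4   5
  0   1   1   1   1   1   1
  1   1   2   3   4   5   6
  2   0   2   5   9  14  20
  3   0   2   7  16  30  50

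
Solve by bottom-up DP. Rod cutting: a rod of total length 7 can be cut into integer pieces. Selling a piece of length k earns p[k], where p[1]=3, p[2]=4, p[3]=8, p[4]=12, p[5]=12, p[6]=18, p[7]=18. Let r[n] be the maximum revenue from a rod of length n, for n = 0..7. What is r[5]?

   n    0    1    2    3    4    5    6    7
r[n]    0    3    6    9   12   15   18   21

15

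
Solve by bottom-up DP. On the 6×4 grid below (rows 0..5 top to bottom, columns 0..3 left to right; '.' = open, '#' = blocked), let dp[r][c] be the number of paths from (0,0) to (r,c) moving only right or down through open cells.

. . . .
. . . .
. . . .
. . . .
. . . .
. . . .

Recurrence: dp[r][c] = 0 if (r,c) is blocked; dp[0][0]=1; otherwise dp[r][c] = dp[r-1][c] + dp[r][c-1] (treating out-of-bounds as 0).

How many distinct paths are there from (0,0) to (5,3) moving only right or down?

r\c   0   1   2   3
  0   1   1   1   1
  1   1   2   3   4
  2   1   3   6  10
  3   1   4  10  20
  4   1   5  15  35
  5   1   6  21  56

56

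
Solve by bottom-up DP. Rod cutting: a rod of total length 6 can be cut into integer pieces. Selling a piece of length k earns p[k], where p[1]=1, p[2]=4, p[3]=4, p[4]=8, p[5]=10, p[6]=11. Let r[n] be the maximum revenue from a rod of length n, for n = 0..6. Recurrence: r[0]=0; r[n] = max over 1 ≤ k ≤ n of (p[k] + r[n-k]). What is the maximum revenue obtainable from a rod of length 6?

12

   n    0    1    2    3    4    5    6
r[n]    0    1    4    5    8   10   12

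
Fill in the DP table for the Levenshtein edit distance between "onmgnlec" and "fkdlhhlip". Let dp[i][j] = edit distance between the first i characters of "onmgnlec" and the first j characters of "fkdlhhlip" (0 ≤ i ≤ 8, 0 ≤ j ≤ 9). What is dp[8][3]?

   ''  f  k  d  l  h  h  l  i  p
''  0  1  2  3  4  5  6  7  8  9
 o  1  1  2  3  4  5  6  7  8  9
 n  2  2  2  3  4  5  6  7  8  9
 m  3  3  3  3  4  5  6  7  8  9
 g  4  4  4  4  4  5  6  7  8  9
 n  5  5  5  5  5  5  6  7  8  9
 l  6  6  6  6  5  6  6  6  7  8
 e  7  7  7  7  6  6  7  7  7  8
 c  8  8  8  8  7  7  7  8  8  8

8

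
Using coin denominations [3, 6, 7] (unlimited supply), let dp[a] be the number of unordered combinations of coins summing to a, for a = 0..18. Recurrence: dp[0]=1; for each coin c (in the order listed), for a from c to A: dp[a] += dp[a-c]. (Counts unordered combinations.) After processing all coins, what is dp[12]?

after  coin     0     1     2     3     4     5     6     7     8     9    10    11    12    13    14    15    16    17    18
          3     1     0     0     1     0     0     1     0     0     1     0     0     1     0     0     1     0     0     1
          6     1     0     0     1     0     0     2     0     0     2     0     0     3     0     0     3     0     0     4
          7     1     0     0     1     0     0     2     1     0     2     1     0     3     2     1     3     2     1     4

3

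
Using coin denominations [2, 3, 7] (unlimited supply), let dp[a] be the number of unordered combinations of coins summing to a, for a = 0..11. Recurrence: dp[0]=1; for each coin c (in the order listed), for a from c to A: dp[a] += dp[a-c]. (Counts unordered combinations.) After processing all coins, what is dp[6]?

after  coin     0     1     2     3     4     5     6     7     8     9    10    11
          2     1     0     1     0     1     0     1     0     1     0     1     0
          3     1     0     1     1     1     1     2     1     2     2     2     2
          7     1     0     1     1     1     1     2     2     2     3     3     3

2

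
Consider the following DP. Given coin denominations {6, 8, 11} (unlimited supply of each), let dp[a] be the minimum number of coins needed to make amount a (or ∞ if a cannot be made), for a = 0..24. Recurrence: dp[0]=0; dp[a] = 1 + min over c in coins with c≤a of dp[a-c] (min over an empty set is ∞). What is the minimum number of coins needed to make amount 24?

3

 a  0  1  2  3  4  5  6  7  8  9 10 11 12 13 14 15 16 17 18 19 20 21 22 23 24
dp  0  -  -  -  -  -  1  -  1  -  -  1  2  -  2  -  2  2  3  2  3  -  2  3  3
(- denotes ∞ / unreachable)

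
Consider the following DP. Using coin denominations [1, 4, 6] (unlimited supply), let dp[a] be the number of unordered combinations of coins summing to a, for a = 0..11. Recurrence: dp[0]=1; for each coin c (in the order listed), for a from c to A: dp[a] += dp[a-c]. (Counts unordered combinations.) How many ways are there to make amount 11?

after  coin     0     1     2     3     4     5     6     7     8     9    10    11
          1     1     1     1     1     1     1     1     1     1     1     1     1
          4     1     1     1     1     2     2     2     2     3     3     3     3
          6     1     1     1     1     2     2     3     3     4     4     5     5

5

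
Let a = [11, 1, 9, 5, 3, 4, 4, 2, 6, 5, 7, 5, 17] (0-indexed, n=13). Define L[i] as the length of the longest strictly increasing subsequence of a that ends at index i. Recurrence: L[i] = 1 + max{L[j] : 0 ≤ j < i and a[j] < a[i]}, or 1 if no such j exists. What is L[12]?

6

   i    0    1    2    3    4    5    6    7    8    9   10   11   12
a[i]   11    1    9    5    3    4    4    2    6    5    7    5   17
L[i]    1    1    2    2    2    3    3    2    4    4    5    4    6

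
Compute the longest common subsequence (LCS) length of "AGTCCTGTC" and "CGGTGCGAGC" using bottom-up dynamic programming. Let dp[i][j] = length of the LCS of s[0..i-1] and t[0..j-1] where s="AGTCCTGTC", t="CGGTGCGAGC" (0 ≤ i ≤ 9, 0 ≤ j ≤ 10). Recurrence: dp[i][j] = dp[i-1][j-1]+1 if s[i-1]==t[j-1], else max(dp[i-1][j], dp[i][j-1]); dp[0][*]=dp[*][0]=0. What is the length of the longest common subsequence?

   ''  C  G  G  T  G  C  G  A  G  C
''  0  0  0  0  0  0  0  0  0  0  0
 A  0  0  0  0  0  0  0  0  1  1  1
 G  0  0  1  1  1  1  1  1  1  2  2
 T  0  0  1  1  2  2  2  2  2  2  2
 C  0  1  1  1  2  2  3  3  3  3  3
 C  0  1  1  1  2  2  3  3  3  3  4
 T  0  1  1  1  2  2  3  3  3  3  4
 G  0  1  2  2  2  3  3  4  4  4  4
 T  0  1  2  2  3  3  3  4  4  4  4
 C  0  1  2  2  3  3  4  4  4  4  5

5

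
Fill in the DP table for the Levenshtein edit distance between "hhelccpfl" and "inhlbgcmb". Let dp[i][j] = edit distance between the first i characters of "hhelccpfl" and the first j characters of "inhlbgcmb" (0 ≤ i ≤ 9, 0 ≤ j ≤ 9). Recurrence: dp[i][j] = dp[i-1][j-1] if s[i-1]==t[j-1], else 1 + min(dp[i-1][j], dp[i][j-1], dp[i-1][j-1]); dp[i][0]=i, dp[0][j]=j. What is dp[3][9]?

   ''  i  n  h  l  b  g  c  m  b
''  0  1  2  3  4  5  6  7  8  9
 h  1  1  2  2  3  4  5  6  7  8
 h  2  2  2  2  3  4  5  6  7  8
 e  3  3  3  3  3  4  5  6  7  8
 l  4  4  4  4  3  4  5  6  7  8
 c  5  5  5  5  4  4  5  5  6  7
 c  6  6  6  6  5  5  5  5  6  7
 p  7  7  7  7  6  6  6  6  6  7
 f  8  8  8  8  7  7  7  7  7  7
 l  9  9  9  9  8  8  8  8  8  8

8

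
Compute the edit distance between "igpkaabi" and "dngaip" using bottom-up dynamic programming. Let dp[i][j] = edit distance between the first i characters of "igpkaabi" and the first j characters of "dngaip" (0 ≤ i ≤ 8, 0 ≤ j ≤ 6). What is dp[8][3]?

   ''  d  n  g  a  i  p
''  0  1  2  3  4  5  6
 i  1  1  2  3  4  4  5
 g  2  2  2  2  3  4  5
 p  3  3  3  3  3  4  4
 k  4  4  4  4  4  4  5
 a  5  5  5  5  4  5  5
 a  6  6  6  6  5  5  6
 b  7  7  7  7  6  6  6
 i  8  8  8  8  7  6  7

8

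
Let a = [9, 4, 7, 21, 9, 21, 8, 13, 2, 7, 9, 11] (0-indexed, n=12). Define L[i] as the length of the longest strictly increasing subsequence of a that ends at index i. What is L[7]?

4

   i    0    1    2    3    4    5    6    7    8    9   10   11
a[i]    9    4    7   21    9   21    8   13    2    7    9   11
L[i]    1    1    2    3    3    4    3    4    1    2    4    5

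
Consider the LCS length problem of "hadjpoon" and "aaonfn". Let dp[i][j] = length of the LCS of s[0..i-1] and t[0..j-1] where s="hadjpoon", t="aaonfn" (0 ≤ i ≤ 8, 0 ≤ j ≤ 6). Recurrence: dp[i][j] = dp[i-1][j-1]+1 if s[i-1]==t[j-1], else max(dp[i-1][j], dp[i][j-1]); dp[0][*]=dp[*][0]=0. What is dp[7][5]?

2

   ''  a  a  o  n  f  n
''  0  0  0  0  0  0  0
 h  0  0  0  0  0  0  0
 a  0  1  1  1  1  1  1
 d  0  1  1  1  1  1  1
 j  0  1  1  1  1  1  1
 p  0  1  1  1  1  1  1
 o  0  1  1  2  2  2  2
 o  0  1  1  2  2  2  2
 n  0  1  1  2  3  3  3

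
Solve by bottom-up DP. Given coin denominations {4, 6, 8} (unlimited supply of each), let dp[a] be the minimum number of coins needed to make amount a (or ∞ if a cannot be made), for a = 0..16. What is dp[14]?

 a  0  1  2  3  4  5  6  7  8  9 10 11 12 13 14 15 16
dp  0  -  -  -  1  -  1  -  1  -  2  -  2  -  2  -  2
(- denotes ∞ / unreachable)

2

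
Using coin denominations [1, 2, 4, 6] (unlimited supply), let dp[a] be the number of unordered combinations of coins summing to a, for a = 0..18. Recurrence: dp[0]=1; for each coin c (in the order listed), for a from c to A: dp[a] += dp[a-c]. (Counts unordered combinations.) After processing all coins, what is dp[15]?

after  coin     0     1     2     3     4     5     6     7     8     9    10    11    12    13    14    15    16    17    18
          1     1     1     1     1     1     1     1     1     1     1     1     1     1     1     1     1     1     1     1
          2     1     1     2     2     3     3     4     4     5     5     6     6     7     7     8     8     9     9    10
          4     1     1     2     2     4     4     6     6     9     9    12    12    16    16    20    20    25    25    30
          6     1     1     2     2     4     4     7     7    11    11    16    16    23    23    31    31    41    41    53

31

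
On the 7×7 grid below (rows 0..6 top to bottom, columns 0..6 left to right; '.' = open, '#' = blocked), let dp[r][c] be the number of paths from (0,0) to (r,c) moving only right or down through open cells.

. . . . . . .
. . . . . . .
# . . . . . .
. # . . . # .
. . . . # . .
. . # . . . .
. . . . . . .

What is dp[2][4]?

r\c   0   1   2   3   4   5   6
  0   1   1   1   1   1   1   1
  1   1   2   3   4   5   6   7
  2   0   2   5   9  14  20  27
  3   0   0   5  14  28   0  27
  4   0   0   5  19   0   0  27
  5   0   0   0  19  19  19  46
  6   0   0   0  19  38  57 103

14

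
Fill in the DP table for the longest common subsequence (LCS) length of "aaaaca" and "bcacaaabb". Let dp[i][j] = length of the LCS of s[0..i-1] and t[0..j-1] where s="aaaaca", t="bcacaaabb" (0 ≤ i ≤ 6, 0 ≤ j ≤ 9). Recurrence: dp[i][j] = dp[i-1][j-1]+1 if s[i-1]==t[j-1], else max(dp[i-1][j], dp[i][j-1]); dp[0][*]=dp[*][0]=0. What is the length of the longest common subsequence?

4

   ''  b  c  a  c  a  a  a  b  b
''  0  0  0  0  0  0  0  0  0  0
 a  0  0  0  1  1  1  1  1  1  1
 a  0  0  0  1  1  2  2  2  2  2
 a  0  0  0  1  1  2  3  3  3  3
 a  0  0  0  1  1  2  3  4  4  4
 c  0  0  1  1  2  2  3  4  4  4
 a  0  0  1  2  2  3  3  4  4  4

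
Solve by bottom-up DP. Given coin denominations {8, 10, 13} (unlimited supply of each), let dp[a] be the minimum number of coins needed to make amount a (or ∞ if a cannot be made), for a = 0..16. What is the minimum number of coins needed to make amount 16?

2

 a  0  1  2  3  4  5  6  7  8  9 10 11 12 13 14 15 16
dp  0  -  -  -  -  -  -  -  1  -  1  -  -  1  -  -  2
(- denotes ∞ / unreachable)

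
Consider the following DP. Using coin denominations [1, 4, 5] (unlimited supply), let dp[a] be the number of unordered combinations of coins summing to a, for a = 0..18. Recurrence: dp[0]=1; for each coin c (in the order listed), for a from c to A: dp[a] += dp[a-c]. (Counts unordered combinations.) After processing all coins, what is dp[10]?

after  coin     0     1     2     3     4     5     6     7     8     9    10    11    12    13    14    15    16    17    18
          1     1     1     1     1     1     1     1     1     1     1     1     1     1     1     1     1     1     1     1
          4     1     1     1     1     2     2     2     2     3     3     3     3     4     4     4     4     5     5     5
          5     1     1     1     1     2     3     3     3     4     5     6     6     7     8     9    10    11    12    13

6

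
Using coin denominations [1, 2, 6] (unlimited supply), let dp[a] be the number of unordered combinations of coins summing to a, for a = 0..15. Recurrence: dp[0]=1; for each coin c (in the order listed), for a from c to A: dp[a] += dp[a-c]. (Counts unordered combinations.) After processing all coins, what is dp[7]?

5

after  coin     0     1     2     3     4     5     6     7     8     9    10    11    12    13    14    15
          1     1     1     1     1     1     1     1     1     1     1     1     1     1     1     1     1
          2     1     1     2     2     3     3     4     4     5     5     6     6     7     7     8     8
          6     1     1     2     2     3     3     5     5     7     7     9     9    12    12    15    15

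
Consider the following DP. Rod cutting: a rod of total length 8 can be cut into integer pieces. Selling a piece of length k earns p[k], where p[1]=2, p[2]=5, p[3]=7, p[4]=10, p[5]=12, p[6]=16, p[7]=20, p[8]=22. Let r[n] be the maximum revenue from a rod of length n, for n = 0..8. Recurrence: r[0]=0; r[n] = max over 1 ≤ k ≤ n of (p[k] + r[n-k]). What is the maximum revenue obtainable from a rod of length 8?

   n    0    1    2    3    4    5    6    7    8
r[n]    0    2    5    7   10   12   16   20   22

22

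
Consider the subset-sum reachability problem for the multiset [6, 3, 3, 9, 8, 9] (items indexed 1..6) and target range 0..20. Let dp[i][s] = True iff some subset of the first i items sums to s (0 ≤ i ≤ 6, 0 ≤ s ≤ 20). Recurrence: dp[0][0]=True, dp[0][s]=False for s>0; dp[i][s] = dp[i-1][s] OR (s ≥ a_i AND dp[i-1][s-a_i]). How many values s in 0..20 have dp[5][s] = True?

i\s   0   1   2   3   4   5   6   7   8   9  10  11  12  13  14  15  16  17  18  19  20
  0   T   F   F   F   F   F   F   F   F   F   F   F   F   F   F   F   F   F   F   F   F
  1   T   F   F   F   F   F   T   F   F   F   F   F   F   F   F   F   F   F   F   F   F
  2   T   F   F   T   F   F   T   F   F   T   F   F   F   F   F   F   F   F   F   F   F
  3   T   F   F   T   F   F   T   F   F   T   F   F   T   F   F   F   F   F   F   F   F
  4   T   F   F   T   F   F   T   F   F   T   F   F   T   F   F   T   F   F   T   F   F
  5   T   F   F   T   F   F   T   F   T   T   F   T   T   F   T   T   F   T   T   F   T
  6   T   F   F   T   F   F   T   F   T   T   F   T   T   F   T   T   F   T   T   F   T

12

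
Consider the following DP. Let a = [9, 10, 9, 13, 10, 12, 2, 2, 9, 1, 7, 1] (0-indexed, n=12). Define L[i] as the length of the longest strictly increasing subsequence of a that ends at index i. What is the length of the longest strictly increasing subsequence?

3

   i    0    1    2    3    4    5    6    7    8    9   10   11
a[i]    9   10    9   13   10   12    2    2    9    1    7    1
L[i]    1    2    1    3    2    3    1    1    2    1    2    1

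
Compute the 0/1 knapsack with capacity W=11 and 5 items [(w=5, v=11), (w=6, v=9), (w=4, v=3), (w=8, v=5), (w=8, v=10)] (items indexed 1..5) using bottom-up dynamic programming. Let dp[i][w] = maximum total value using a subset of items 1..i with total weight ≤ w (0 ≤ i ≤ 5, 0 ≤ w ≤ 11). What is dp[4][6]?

11

i\w   0   1   2   3   4   5   6   7   8   9  10  11
  0   0   0   0   0   0   0   0   0   0   0   0   0
  1   0   0   0   0   0  11  11  11  11  11  11  11
  2   0   0   0   0   0  11  11  11  11  11  11  20
  3   0   0   0   0   3  11  11  11  11  14  14  20
  4   0   0   0   0   3  11  11  11  11  14  14  20
  5   0   0   0   0   3  11  11  11  11  14  14  20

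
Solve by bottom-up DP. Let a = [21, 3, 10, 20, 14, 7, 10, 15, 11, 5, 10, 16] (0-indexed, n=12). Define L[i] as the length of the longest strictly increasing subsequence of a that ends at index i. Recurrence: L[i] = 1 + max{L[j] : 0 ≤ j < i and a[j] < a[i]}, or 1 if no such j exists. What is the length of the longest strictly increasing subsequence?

5

   i    0    1    2    3    4    5    6    7    8    9   10   11
a[i]   21    3   10   20   14    7   10   15   11    5   10   16
L[i]    1    1    2    3    3    2    3    4    4    2    3    5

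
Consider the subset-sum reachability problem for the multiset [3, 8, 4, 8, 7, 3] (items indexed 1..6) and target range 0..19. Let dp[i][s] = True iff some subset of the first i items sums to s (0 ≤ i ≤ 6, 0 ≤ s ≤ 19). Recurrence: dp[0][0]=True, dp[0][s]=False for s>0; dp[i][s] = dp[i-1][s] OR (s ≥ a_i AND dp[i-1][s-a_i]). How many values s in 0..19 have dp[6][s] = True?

16

i\s   0   1   2   3   4   5   6   7   8   9  10  11  12  13  14  15  16  17  18  19
  0   T   F   F   F   F   F   F   F   F   F   F   F   F   F   F   F   F   F   F   F
  1   T   F   F   T   F   F   F   F   F   F   F   F   F   F   F   F   F   F   F   F
  2   T   F   F   T   F   F   F   F   T   F   F   T   F   F   F   F   F   F   F   F
  3   T   F   F   T   T   F   F   T   T   F   F   T   T   F   F   T   F   F   F   F
  4   T   F   F   T   T   F   F   T   T   F   F   T   T   F   F   T   T   F   F   T
  5   T   F   F   T   T   F   F   T   T   F   T   T   T   F   T   T   T   F   T   T
  6   T   F   F   T   T   F   T   T   T   F   T   T   T   T   T   T   T   T   T   T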